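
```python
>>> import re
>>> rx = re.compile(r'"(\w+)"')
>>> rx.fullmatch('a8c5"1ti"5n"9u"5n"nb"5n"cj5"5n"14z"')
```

`re.fullmatch` requires the pattern to consume the entire string.
Here there's no way to consume every character, so the call returns None.

None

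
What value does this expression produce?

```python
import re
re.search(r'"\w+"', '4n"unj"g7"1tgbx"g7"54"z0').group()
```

`re.search` scans for the first position where the pattern succeeds.
The match spans [2:7] → '"unj"'.

'"unj"'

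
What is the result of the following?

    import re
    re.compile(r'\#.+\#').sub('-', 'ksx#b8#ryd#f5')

Matches: at [3:11] → '#b8#ryd#'.
Each match is replaced by '-'.

'ksx-f5'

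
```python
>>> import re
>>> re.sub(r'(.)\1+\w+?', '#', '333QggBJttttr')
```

'##J#'

After group 1 captures some text, `\1` only succeeds where that same text appears again.
Matches: at [0:4] → '333Q'; at [4:7] → 'ggB'; at [8:13] → 'ttttr'.
`sub` substitutes '#' at each match site.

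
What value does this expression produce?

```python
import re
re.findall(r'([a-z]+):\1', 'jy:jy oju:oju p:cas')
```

`\1` is not a pattern — it's the concrete string captured by group 1, re-applied verbatim.
Matches: at [0:5] match 'jy:jy', group 1 = 'jy'; at [6:13] match 'oju:oju', group 1 = 'oju'.
`findall` collects group 1 from each match (2 total).

['jy', 'oju']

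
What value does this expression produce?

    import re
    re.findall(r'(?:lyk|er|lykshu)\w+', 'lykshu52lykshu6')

Matches: at [0:15] → 'lykshu52lykshu6'.
With no groups in the pattern, `findall` gives back each whole match — 1 here.

['lykshu52lykshu6']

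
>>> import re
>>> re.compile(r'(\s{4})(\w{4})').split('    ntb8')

['', '    ', 'ntb8', '']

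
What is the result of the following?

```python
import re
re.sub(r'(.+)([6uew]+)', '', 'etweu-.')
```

Pattern: one or more of any character (captured); then one or more of one of [6uew] (captured).
Matches: at [0:5] → 'etweu'.
`sub` substitutes '' at each match site.

'-.'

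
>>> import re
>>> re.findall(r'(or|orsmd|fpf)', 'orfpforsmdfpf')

['or', 'fpf', 'or', 'fpf']

Branches in `(...|...)` are attempted left-to-right; the first branch that allows the whole pattern to succeed is taken.
Walking the string: at [0:2] match 'or', group 1 = 'or'; at [2:5] match 'fpf', group 1 = 'fpf'; at [5:7] match 'or', group 1 = 'or'; at [10:13] match 'fpf', group 1 = 'fpf'.
One capturing group, so `findall` returns just the captured substring from each match — 4 in all.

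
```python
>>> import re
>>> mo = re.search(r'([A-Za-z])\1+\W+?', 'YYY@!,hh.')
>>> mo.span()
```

A backreference is literal: `\1` must see the identical characters the first group matched.
The match spans [0:4] → 'YYY@'.

(0, 4)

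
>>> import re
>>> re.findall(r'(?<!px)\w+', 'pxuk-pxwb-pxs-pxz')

['pxuk', 'pxwb', 'pxs', 'pxz']

Because the assertion is negative and zero-width, positions next to the forbidden text are skipped.
With no groups in the pattern, `findall` gives back each whole match — 4 here.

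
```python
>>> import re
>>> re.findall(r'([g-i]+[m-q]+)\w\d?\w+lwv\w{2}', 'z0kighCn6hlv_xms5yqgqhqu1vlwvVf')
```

['gq']

This matches one or more of a character in [g-i], then one or more of a character in [m-q] (captured); then a word character, then optionally a digit; then one or more of a word character; then the literal 'lwv', then exactly 2 of a word character.
Matches: at [19:31] match 'gqhqu1vlwvVf', group 1 = 'gq'.
Because there's exactly one group, `findall` drops the full match and keeps group 1 from the one hit.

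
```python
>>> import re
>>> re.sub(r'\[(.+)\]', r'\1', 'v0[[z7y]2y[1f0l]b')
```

`\1` in the replacement pulls in group 1's text for each match.

'v0[z7y]2y[1f0lb'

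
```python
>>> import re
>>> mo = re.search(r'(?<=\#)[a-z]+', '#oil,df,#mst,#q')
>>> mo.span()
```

(1, 4)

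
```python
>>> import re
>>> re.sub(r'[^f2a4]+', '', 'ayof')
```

Pattern: one or more of any character except [f2a4].
Matches: at [1:3] → 'yo'.
Each match is replaced by ''.

'af'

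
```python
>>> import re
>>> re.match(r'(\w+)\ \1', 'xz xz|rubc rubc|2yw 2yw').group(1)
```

'xz'

The backreference `\1` re-matches whatever the first group consumed, character for character.
`re.match` won't scan ahead — the pattern has to work from the very first character.
The match spans [0:5] → 'xz xz'.
Captured: group 1 = 'xz'.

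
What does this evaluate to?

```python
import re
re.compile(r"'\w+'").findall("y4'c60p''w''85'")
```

["'c60p'", "'w'", "'85'"]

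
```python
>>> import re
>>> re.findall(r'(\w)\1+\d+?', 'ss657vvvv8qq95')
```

['s', 'v', 'q']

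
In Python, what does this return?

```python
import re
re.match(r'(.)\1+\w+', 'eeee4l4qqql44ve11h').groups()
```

('e',)

The match spans [0:18] → 'eeee4l4qqql44ve11h'.
Captured: group 1 = 'e'.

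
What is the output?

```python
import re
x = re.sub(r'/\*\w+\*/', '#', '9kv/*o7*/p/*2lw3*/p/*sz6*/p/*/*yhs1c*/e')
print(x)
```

Each match is replaced by '#'.

9kv#p#p#p/*#e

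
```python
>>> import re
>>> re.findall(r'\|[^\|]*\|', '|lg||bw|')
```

Matches: at [0:4] → '|lg|'; at [4:8] → '|bw|'.
Since nothing is captured, `findall` lists the 2 matched substrings directly.

['|lg|', '|bw|']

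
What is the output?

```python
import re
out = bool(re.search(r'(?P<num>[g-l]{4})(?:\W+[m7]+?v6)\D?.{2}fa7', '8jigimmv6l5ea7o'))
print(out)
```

The pattern matches exactly 4 of a character in [g-l] (captured as 'num'); then one or more of a non-word character, then one or more of one of [m7] (lazy), then the literal 'v6' (non-capturing group); then optionally a non-digit, then exactly 2 of any character, then the literal 'fa7'.
Here no position works, so the call returns None, and `bool(None)` is False.

False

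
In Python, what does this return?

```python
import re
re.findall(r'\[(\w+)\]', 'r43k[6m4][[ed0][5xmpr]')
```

Scanning left to right: at [4:9] match '[6m4]', group 1 = '6m4'; at [10:15] match '[ed0]', group 1 = 'ed0'; at [15:22] match '[5xmpr]', group 1 = '5xmpr'.
One capturing group, so `findall` returns just the captured substring from each match — 3 in all.

['6m4', 'ed0', '5xmpr']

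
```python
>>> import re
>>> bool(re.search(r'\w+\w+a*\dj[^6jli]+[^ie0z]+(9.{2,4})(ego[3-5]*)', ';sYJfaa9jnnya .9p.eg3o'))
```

This matches one or more of a word character, then one or more of a word character, then zero or more of the literal 'a'; then a digit, then the literal 'j', then one or more of any character except [6jli]; then one or more of any character except [ie0z]; then a literal '9', then 2 to 4 of any character (captured); then the literal 'ego', then zero or more of a character in [3-5] (captured).
`re.search` scans for the first position where the pattern succeeds.
Here the pattern never matches, so the call returns None, and `bool(None)` is False.

False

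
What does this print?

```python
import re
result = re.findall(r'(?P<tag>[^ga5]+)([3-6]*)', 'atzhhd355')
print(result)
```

[('tzhhd3', '55')]

This matches one or more of any character except [ga5] (captured as 'tag'); then zero or more of a character in [3-6] (captured).
Matches: at [1:9] match 'tzhhd355', groups = ('tzhhd3', '55').
2 groups means the one result is a tuple of 2 captured strings — 1 here.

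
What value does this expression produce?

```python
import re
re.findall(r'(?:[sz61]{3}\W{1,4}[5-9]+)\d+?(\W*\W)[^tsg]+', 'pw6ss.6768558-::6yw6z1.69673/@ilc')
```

['-::']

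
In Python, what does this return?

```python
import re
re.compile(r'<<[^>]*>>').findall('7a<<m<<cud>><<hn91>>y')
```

['<<m<<cud>>', '<<hn91>>']

Walking the string: at [2:12] → '<<m<<cud>>'; at [12:20] → '<<hn91>>'.
`findall` yields the raw match text (2 of them) because the pattern has no groups.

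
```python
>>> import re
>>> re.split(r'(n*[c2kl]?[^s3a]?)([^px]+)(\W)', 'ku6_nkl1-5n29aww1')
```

['', 'ku', '6_nkl1', '-', '5n29aww1']

Pattern: zero or more of a literal 'n', then optionally one of [c2kl], then optionally any character except [s3a] (captured); then one or more of any character except [px] (captured); then a non-word character (captured).
The group in the pattern means `split` returns the separators' captures alongside the pieces.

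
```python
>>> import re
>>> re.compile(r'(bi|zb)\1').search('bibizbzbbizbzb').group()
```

'bibi'

The backreference `\1` re-matches whatever the first group consumed, character for character.
`search` walks the string left to right and returns the first match it finds.
The match spans [0:4] → 'bibi'.
Captured: group 1 = 'bi'.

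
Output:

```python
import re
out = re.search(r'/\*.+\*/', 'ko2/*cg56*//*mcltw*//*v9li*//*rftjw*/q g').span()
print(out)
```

Unlike `match`, `search` isn't anchored — it looks for the pattern anywhere in the string.
The match spans [3:37] → '/*cg56*//*mcltw*//*v9li*//*rftjw*/'.

(3, 37)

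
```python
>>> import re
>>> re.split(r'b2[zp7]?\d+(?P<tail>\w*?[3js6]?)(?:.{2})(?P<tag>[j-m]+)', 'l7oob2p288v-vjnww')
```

Pattern: the literal 'b2', then optionally one of [zp7]; then one or more of a digit; then zero or more of a word character (lazy), then optionally one of [3js6] (captured as 'tail'); then exactly 2 of any character (non-capturing group); then one or more of a character in [j-m] (captured as 'tag').
Matches to split on: at [4:14] → 'b2p288v-vj'.
Because the pattern has a capturing group, `split` also inserts each captured text between the pieces.

['l7oo', 'v', 'j', 'nww']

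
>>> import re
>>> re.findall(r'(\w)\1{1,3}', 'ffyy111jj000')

['f', 'y', '1', 'j', '0']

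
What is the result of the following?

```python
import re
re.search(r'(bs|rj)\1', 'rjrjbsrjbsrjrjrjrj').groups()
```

('rj',)

`\1` has to match the exact text group 1 already captured.
`search` walks the string left to right and returns the first match it finds.
The match spans [0:4] → 'rjrj'.
Captured: group 1 = 'rj'.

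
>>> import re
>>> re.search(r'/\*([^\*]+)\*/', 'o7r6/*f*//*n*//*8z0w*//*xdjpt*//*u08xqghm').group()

`search` walks the string left to right and returns the first match it finds.
The match spans [4:9] → '/*f*/'.
Captured: group 1 = 'f'.

'/*f*/'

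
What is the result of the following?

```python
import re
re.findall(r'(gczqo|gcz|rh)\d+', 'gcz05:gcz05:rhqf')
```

['gcz', 'gcz']

`findall` collects group 1 from each match (2 total).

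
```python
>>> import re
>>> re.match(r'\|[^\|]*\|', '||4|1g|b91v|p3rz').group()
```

'||'

`match` is anchored at position 0; if the pattern doesn't fit there, it returns None.
The match spans [0:2] → '||'.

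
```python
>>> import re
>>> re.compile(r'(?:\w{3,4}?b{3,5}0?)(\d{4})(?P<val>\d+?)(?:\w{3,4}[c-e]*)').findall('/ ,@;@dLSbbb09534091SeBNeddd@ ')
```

[('9534', '0')]

The pattern matches 3 to 4 of a word character (lazy), then 3 to 5 of a literal 'b', then optionally the literal '0' (non-capturing group); then exactly 4 of a digit (captured); then one or more of a digit (lazy) (captured as 'val'); then 3 to 4 of a word character, then zero or more of a character in [c-e] (non-capturing group).
A `+?`/`*?`/`{m,n}?` starts at its minimum and grows only as far as needed for what follows to match.
Walking the string: at [6:22] match 'dLSbbb09534091Se', groups = ('9534', '0').
With 2 capturing groups, `findall` returns a 2-tuple per match.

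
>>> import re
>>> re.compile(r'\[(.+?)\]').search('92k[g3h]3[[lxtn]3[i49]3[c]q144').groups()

`search` walks the string left to right and returns the first match it finds.
The match spans [3:8] → '[g3h]'.
Captured: group 1 = 'g3h'.

('g3h',)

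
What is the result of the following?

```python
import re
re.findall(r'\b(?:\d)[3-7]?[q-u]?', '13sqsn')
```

This matches a word boundary (`\b`, zero-width); then a digit (non-capturing group); then optionally a character in [3-7], then optionally a character in [q-u].
No capturing groups, so `findall` returns the 1 full match string.

['13s']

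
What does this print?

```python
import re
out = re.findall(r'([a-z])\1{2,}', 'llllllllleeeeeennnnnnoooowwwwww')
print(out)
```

['l', 'e', 'n', 'o', 'w']

The backreference `\1` re-matches whatever the first group consumed, character for character.
Matches: at [0:9] match 'lllllllll', group 1 = 'l'; at [9:15] match 'eeeeee', group 1 = 'e'; at [15:21] match 'nnnnnn', group 1 = 'n'; at [21:25] match 'oooo', group 1 = 'o'; at [25:31] match 'wwwwww', group 1 = 'w'.
One capturing group, so `findall` returns just the captured substring from each match — 5 in all.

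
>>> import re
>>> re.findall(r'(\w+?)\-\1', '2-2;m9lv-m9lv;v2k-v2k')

The backreference `\1` re-matches whatever the first group consumed, character for character.
With a single group, `findall` returns only what that group captured — 3 items.

['2', 'm9lv', 'v2k']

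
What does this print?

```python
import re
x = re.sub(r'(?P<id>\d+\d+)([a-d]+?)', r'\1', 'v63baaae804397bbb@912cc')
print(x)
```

Pattern: one or more of a digit, then one or more of a digit (captured as 'id'); then one or more of a character in [a-d] (lazy) (captured).
Lazy quantifiers expand one character at a time until the remainder of the pattern can match.
Matches: at [1:4] → '63b'; at [8:15] → '804397b'; at [18:22] → '912c'.
Each match is replaced using the text its own group 1 captured.

v63aaae804397bb@912c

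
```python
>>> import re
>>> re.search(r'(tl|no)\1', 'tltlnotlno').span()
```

`\1` is not a pattern — it's the concrete string captured by group 1, re-applied verbatim.
The match spans [0:4] → 'tltl'.

(0, 4)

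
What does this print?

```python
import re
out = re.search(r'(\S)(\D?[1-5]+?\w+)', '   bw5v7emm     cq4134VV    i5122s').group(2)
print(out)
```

w5v7emm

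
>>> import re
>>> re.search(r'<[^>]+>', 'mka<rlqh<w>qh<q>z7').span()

(3, 11)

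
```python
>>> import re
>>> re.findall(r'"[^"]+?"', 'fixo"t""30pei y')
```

Matches: at [4:7] → '"t"'.
Since nothing is captured, `findall` lists the 1 matched substring directly.

['"t"']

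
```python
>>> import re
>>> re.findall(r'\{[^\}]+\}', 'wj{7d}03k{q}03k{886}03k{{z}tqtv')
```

Scanning left to right: at [2:6] → '{7d}'; at [9:12] → '{q}'; at [15:20] → '{886}'; at [23:27] → '{{z}'.
Since nothing is captured, `findall` lists the 4 matched substrings directly.

['{7d}', '{q}', '{886}', '{{z}']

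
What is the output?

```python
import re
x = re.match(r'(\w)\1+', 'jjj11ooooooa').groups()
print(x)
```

('j',)

The backreference `\1` re-matches whatever the first group consumed, character for character.
`re.match` won't scan ahead — the pattern has to work from the very first character.
The match spans [0:3] → 'jjj'.
Captured: group 1 = 'j'.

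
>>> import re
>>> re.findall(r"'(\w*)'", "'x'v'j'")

['x', 'j']

Matches: at [0:3] match "'x'", group 1 = 'x'; at [4:7] match "'j'", group 1 = 'j'.
Because there's exactly one group, `findall` drops the full match and keeps group 1 from each hit.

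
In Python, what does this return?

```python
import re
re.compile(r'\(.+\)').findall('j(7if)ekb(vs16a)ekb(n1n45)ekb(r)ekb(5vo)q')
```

['(7if)ekb(vs16a)ekb(n1n45)ekb(r)ekb(5vo)']

No capturing groups, so `findall` returns the 1 full match string.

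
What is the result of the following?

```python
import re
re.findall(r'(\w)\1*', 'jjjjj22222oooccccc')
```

The backreference `\1` re-matches whatever the first group consumed, character for character.
With a single group, `findall` returns only what that group captured — 4 items.

['j', '2', 'o', 'c']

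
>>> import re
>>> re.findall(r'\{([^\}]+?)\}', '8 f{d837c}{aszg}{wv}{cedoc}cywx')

Because there's exactly one group, `findall` drops the full match and keeps group 1 from each hit.

['d837c', 'aszg', 'wv', 'cedoc']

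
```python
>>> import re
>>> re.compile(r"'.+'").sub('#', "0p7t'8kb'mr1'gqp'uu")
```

'0p7t#uu'

`sub` substitutes '#' at each match site.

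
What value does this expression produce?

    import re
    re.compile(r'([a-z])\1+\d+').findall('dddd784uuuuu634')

['d', 'u']

`\1` is not a pattern — it's the concrete string captured by group 1, re-applied verbatim.
With a single group, `findall` returns only what that group captured — 2 items.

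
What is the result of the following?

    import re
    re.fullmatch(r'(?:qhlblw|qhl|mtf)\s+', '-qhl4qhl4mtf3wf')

`re.fullmatch` requires the pattern to consume the entire string.
Here the string isn't matched end-to-end, so the call returns None.

None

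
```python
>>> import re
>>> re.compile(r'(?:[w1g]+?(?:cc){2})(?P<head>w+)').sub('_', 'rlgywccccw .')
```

'rlgy_ .'

Each match is replaced by '_'.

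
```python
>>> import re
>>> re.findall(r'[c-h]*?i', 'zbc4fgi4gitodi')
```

['fgi', 'gi', 'di']

Pattern: zero or more of a character in [c-h] (lazy); then a literal 'i'.
Scanning left to right: at [4:7] → 'fgi'; at [8:10] → 'gi'; at [12:14] → 'di'.
No capturing groups, so `findall` returns the 3 full match strings.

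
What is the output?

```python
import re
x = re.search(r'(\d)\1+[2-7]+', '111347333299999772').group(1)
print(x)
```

The match spans [0:10] → '1113473332'.
Captured: group 1 = '1'.

1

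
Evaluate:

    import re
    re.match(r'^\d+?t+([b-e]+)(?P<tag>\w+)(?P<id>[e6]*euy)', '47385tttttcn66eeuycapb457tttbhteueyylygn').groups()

The pattern matches anchored at the start of the string; then one or more of a digit (lazy), then one or more of the literal 't'; then one or more of a character in [b-e] (captured); then one or more of a word character (captured as 'tag'); then zero or more of one of [e6], then the literal 'euy' (captured as 'id').
With `match`, the pattern is implicitly anchored at the beginning.
The match spans [0:18] → '47385tttttcn66eeuy'.
Captured: group 1 = 'c', group 2 = 'n66e', group 3 = 'euy'.

('c', 'n66e', 'euy')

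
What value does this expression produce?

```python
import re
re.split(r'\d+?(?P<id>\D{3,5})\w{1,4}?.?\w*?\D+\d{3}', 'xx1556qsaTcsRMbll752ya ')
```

['xx', 'qsaTc', 'ya ']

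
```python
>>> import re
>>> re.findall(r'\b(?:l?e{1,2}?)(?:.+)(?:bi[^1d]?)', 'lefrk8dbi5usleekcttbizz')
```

['lefrk8dbi5usleekcttbiz']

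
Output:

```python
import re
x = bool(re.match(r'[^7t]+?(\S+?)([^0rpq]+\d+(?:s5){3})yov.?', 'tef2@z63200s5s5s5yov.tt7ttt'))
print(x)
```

The pattern matches one or more of any character except [7t] (lazy); then one or more of a non-whitespace character (lazy) (captured); then one or more of any character except [0rpq], then one or more of a digit, then the literal 's5' repeated 3 times (captured); then the literal 'yov', then optionally any character.
`re.match` won't scan ahead — the pattern has to work from the very first character.
Here the string doesn't start with a match, so the call returns None, and `bool(None)` is False.

False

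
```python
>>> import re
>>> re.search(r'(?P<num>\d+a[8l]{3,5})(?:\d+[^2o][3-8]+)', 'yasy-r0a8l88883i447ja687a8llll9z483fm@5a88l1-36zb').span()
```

(6, 19)

The match spans [6:19] → '0a8l88883i447'.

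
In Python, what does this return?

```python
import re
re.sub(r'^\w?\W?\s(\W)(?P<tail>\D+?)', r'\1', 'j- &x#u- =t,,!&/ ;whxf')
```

'&#u- =t,,!&/ ;whxf'

A `+?`/`*?`/`{m,n}?` starts at its minimum and grows only as far as needed for what follows to match.
The replacement refers to a captured group, so each match is rewritten using its own captured text.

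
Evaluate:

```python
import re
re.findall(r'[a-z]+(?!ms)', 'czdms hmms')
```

['czdms', 'hmms']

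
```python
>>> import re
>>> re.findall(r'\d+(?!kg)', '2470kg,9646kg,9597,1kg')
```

The negative lookaround is zero-width — it rules out positions where the adjacent text would match, without consuming anything.
Matches: at [0:3] → '247'; at [7:10] → '964'; at [14:18] → '9597'.
`findall` yields the raw match text (3 of them) because the pattern has no groups.

['247', '964', '9597']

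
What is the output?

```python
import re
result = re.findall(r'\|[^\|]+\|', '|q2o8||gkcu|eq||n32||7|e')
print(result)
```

Walking the string: at [0:6] → '|q2o8|'; at [6:12] → '|gkcu|'; at [15:20] → '|n32|'; at [20:23] → '|7|'.
`findall` yields the raw match text (4 of them) because the pattern has no groups.

['|q2o8|', '|gkcu|', '|n32|', '|7|']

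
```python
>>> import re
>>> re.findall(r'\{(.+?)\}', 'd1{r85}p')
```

['r85']

Scanning left to right: at [2:7] match '{r85}', group 1 = 'r85'.
`findall` collects group 1 from the one match (1 total).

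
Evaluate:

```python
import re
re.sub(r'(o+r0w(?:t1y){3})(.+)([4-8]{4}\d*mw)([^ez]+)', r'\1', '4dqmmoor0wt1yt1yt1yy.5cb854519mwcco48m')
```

'4dqmmoor0wt1yt1yt1y'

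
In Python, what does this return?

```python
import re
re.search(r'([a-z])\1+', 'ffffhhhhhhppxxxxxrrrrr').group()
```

A backreference is literal: `\1` must see the identical characters the first group matched.
`search` walks the string left to right and returns the first match it finds.
The match spans [0:4] → 'ffff'.
Captured: group 1 = 'f'.

'ffff'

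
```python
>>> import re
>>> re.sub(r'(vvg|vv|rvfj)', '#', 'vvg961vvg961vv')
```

'#961#961#'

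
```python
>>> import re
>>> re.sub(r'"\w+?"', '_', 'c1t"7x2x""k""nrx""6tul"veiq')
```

'c1t____veiq'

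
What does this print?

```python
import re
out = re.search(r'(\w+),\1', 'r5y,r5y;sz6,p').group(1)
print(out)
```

r5y

The match spans [0:7] → 'r5y,r5y'.
Captured: group 1 = 'r5y'.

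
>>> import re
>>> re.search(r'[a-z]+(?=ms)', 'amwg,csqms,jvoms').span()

Because the assertion is zero-width, the text it checks is not consumed and won't appear in the result.
`re.search` tries every starting position until one works.
The match spans [5:8] → 'csq'.

(5, 8)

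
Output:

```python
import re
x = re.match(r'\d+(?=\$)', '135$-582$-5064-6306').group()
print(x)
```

135

`re.match` won't scan ahead — the pattern has to work from the very first character.
The match spans [0:3] → '135'.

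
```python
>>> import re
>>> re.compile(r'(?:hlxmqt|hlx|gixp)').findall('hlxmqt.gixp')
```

Alternation isn't longest-match — the leftmost alternative that fits at this position is chosen.
Since nothing is captured, `findall` lists the 2 matched substrings directly.

['hlxmqt', 'gixp']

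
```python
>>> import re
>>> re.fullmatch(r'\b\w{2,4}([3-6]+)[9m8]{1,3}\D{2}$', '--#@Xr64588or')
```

None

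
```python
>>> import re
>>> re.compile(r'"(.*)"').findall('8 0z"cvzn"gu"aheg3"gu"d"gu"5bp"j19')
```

Scanning left to right: at [4:31] match '"cvzn"gu"aheg3"gu"d"gu"5bp"', group 1 = 'cvzn"gu"aheg3"gu"d"gu"5bp'.
Because there's exactly one group, `findall` drops the full match and keeps group 1 from the one hit.

['cvzn"gu"aheg3"gu"d"gu"5bp']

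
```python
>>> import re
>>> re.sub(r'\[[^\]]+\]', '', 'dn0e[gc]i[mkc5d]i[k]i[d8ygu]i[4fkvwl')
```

Matches: at [4:8] → '[gc]'; at [9:16] → '[mkc5d]'; at [17:20] → '[k]'; at [21:28] → '[d8ygu]'.
Every occurrence is swapped for ''.

'dn0eiiii[4fkvwl'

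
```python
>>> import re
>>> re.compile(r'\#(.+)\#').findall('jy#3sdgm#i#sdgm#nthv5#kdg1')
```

Walking the string: at [2:22] match '#3sdgm#i#sdgm#nthv5#', group 1 = '3sdgm#i#sdgm#nthv5'.
One capturing group, so `findall` returns just the captured substring from the one match — 1 in all.

['3sdgm#i#sdgm#nthv5']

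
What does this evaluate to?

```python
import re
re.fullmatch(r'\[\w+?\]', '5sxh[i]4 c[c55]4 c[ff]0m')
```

None

`fullmatch` succeeds only if the pattern covers the string from start to end.
Here the string isn't matched end-to-end, so the call returns None.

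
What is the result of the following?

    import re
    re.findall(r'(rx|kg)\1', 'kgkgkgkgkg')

`\1` has to match the exact text group 1 already captured.
With a single group, `findall` returns only what that group captured — 2 items.

['kg', 'kg']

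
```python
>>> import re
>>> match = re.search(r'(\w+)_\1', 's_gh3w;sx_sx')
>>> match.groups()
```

('sx',)

The backreference `\1` re-matches whatever the first group consumed, character for character.
Unlike `match`, `search` isn't anchored — it looks for the pattern anywhere in the string.
The match spans [7:12] → 'sx_sx'.
Captured: group 1 = 'sx'.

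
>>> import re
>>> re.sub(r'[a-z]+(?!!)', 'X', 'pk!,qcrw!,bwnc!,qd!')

The negative lookaround is zero-width — it rules out positions where the adjacent text would match, without consuming anything.
Matches: at [0:1] → 'p'; at [4:7] → 'qcr'; at [10:13] → 'bwn'; at [16:17] → 'q'.
Each match is replaced by 'X'.

'Xk!,Xw!,Xc!,Xd!'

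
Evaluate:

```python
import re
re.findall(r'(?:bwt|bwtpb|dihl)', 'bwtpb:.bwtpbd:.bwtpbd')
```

The regex engine tests alternatives in the order written; an earlier branch that matches wins even if a later one would match more.
Scanning left to right: at [0:3] → 'bwt'; at [7:10] → 'bwt'; at [15:18] → 'bwt'.
Since nothing is captured, `findall` lists the 3 matched substrings directly.

['bwt', 'bwt', 'bwt']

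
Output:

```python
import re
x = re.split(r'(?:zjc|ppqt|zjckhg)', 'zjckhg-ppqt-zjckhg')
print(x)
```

Alternation tries branches left to right and keeps the first one that lets the overall match succeed at that position.
Matches to split on: at [0:3] → 'zjc'; at [7:11] → 'ppqt'; at [12:15] → 'zjc'.
The string is cut at each match, leaving 4 pieces.

['', 'khg-', '-', 'khg']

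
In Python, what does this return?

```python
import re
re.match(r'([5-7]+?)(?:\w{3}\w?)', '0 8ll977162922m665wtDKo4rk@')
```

None

Pattern: one or more of a character in [5-7] (lazy) (captured); then exactly 3 of a word character, then optionally a word character (non-capturing group).
`re.match` won't scan ahead — the pattern has to work from the very first character.
Here the pattern fails at index 0, so the call returns None.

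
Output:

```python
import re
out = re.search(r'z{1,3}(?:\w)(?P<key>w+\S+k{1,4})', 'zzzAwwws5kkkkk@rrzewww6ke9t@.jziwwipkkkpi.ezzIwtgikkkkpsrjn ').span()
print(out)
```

(0, 54)

Pattern: 1 to 3 of a literal 'z'; then a word character (non-capturing group); then one or more of a literal 'w', then one or more of a non-whitespace character, then 1 to 4 of the literal 'k' (captured as 'key').
`search` walks the string left to right and returns the first match it finds.
The match spans [0:54] → 'zzzAwwws5kkkkk@rrzewww6ke9t@.jziwwipkkkpi.ezzIwtgikkkk'.
Captured: group 1 = 'wwws5kkkkk@rrzewww6ke9t@.jziwwipkkkpi.ezzIwtgikkkk'.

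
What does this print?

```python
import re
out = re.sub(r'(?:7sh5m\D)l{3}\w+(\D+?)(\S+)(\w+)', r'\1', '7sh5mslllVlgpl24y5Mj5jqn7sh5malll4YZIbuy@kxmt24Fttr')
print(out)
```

@

`\1` in the replacement pulls in group 1's text for each match.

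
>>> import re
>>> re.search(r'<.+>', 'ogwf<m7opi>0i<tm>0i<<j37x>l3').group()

The match spans [4:26] → '<m7opi>0i<tm>0i<<j37x>'.

'<m7opi>0i<tm>0i<<j37x>'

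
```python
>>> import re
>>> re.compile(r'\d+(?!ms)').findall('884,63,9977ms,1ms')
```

Because the assertion is negative and zero-width, positions next to the forbidden text are skipped.
With no groups in the pattern, `findall` gives back each whole match — 3 here.

['884', '63', '997']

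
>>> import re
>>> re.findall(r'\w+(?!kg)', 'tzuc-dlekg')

['tzuc', 'dlekg']

Because the assertion is negative and zero-width, positions next to the forbidden text are skipped.
Walking the string: at [0:4] → 'tzuc'; at [5:10] → 'dlekg'.
With no groups in the pattern, `findall` gives back each whole match — 2 here.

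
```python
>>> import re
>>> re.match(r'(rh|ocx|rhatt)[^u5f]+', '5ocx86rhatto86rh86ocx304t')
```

`re.match` only tries the pattern at the start of the string.
Here position 0 doesn't satisfy it, so the call returns None.

None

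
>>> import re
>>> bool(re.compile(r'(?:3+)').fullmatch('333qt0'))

For `fullmatch`, every character of the input must be accounted for by the pattern.
Here there's no way to consume every character, so the call returns None, and `bool(None)` is False.

False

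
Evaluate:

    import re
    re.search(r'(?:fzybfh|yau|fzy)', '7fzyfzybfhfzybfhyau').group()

`re.search` tries every starting position until one works.
The match spans [1:4] → 'fzy'.

'fzy'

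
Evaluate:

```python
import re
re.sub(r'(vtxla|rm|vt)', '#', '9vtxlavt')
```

'9##'

Alternation tries branches left to right and keeps the first one that lets the overall match succeed at that position.
Matches: at [1:6] → 'vtxla'; at [6:8] → 'vt'.
Every occurrence is swapped for '#'.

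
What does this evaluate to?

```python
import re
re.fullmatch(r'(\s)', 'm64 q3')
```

`fullmatch` succeeds only if the pattern covers the string from start to end.
Here the pattern can't cover the whole string, so the call returns None.

None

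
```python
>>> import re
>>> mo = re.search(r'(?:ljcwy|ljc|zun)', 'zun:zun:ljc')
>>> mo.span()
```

(0, 3)

The match spans [0:3] → 'zun'.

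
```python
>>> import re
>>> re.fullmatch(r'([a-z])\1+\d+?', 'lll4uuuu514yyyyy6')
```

`\1` has to match the exact text group 1 already captured.
`re.fullmatch` is like wrapping the pattern in `^…$` (in single-line mode).
Here there's no way to consume every character, so the call returns None.

None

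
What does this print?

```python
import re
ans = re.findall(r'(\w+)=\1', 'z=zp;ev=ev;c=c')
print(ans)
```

`\1` is not a pattern — it's the concrete string captured by group 1, re-applied verbatim.
Because there's exactly one group, `findall` drops the full match and keeps group 1 from each hit.

['z', 'ev', 'c']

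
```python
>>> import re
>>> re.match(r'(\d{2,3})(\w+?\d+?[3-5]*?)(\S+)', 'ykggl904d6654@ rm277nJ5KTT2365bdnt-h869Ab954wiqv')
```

None

This matches 2 to 3 of a digit (captured); then one or more of a word character (lazy), then one or more of a digit (lazy), then zero or more of a character in [3-5] (lazy) (captured); then one or more of a non-whitespace character (captured).
`re.match` only tries the pattern at the start of the string.
Here the string doesn't start with a match, so the call returns None.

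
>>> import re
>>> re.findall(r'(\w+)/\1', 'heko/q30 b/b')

After group 1 captures some text, `\1` only succeeds where that same text appears again.
Walking the string: at [9:12] match 'b/b', group 1 = 'b'.
Because there's exactly one group, `findall` drops the full match and keeps group 1 from the one hit.

['b']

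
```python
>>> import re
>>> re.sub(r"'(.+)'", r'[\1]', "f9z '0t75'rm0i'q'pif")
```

Matches: at [4:17] → "'0t75'rm0i'q'".
Each match is replaced using the text its own group 1 captured.

"f9z [0t75'rm0i'q]pif"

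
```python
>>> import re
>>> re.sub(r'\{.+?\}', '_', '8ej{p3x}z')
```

Matches: at [3:8] → '{p3x}'.
Every occurrence is swapped for '_'.

'8ej_z'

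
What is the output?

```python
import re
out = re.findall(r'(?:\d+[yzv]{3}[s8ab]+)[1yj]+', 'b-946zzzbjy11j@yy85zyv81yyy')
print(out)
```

Pattern: one or more of a digit, then exactly 3 of one of [yzv], then one or more of one of [s8ab] (non-capturing group); then one or more of one of [1yj].
Matches: at [2:14] → '946zzzbjy11j'; at [17:27] → '85zyv81yyy'.
`findall` yields the raw match text (2 of them) because the pattern has no groups.

['946zzzbjy11j', '85zyv81yyy']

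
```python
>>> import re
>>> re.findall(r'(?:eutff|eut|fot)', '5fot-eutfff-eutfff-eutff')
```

['fot', 'eutff', 'eutff', 'eutff']

Alternation isn't longest-match — the leftmost alternative that fits at this position is chosen.
`findall` yields the raw match text (4 of them) because the pattern has no groups.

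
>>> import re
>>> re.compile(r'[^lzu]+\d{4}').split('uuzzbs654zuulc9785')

['uuzzbs654zuul', '']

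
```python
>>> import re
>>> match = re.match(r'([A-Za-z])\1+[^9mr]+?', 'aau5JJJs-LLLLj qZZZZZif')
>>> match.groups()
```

('a',)

The match spans [0:3] → 'aau'.
Captured: group 1 = 'a'.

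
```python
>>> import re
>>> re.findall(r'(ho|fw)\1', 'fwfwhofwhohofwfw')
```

['fw', 'ho', 'fw']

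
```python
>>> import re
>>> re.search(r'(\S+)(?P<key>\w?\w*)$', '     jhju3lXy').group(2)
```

The pattern matches one or more of a non-whitespace character (captured); then optionally a word character, then zero or more of a word character (captured as 'key'); then anchored at the end.
`re.search` tries every starting position until one works.
The match spans [5:13] → 'jhju3lXy'.
Captured: group 1 = 'jhju3lXy', group 2 = ''.

''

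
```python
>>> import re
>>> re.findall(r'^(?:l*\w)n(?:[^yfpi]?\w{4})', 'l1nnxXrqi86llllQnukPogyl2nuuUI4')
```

['l1nnxXrq']

With no groups in the pattern, `findall` gives back each whole match — 1 here.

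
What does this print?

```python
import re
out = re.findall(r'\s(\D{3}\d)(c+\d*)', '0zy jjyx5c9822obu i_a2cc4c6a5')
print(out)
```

[('i_a2', 'cc4')]

Multiple groups make `findall` return tuples — one 2-tuple for the one match.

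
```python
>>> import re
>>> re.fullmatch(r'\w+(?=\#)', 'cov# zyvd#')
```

None

Because the assertion is zero-width, the text it checks is not consumed and won't appear in the result.
`re.fullmatch` is like wrapping the pattern in `^…$` (in single-line mode).
Here the pattern can't cover the whole string, so the call returns None.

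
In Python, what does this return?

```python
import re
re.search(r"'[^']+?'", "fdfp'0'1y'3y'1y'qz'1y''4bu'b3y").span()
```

(4, 7)

`re.search` tries every starting position until one works.
The match spans [4:7] → "'0'".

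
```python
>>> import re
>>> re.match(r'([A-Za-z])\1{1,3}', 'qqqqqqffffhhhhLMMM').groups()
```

The match spans [0:4] → 'qqqq'.
Captured: group 1 = 'q'.

('q',)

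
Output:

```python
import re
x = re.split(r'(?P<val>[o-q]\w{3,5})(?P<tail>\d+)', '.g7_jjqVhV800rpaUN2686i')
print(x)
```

['.g7_jj', 'qVhV80', '0', 'r', 'paUN26', '86', 'i']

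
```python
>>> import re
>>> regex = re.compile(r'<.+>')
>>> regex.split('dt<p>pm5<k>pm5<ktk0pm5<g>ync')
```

['dt', 'ync']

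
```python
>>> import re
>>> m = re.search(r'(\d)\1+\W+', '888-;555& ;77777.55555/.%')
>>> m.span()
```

`\1` has to match the exact text group 1 already captured.
Unlike `match`, `search` isn't anchored — it looks for the pattern anywhere in the string.
The match spans [0:5] → '888-;'.
Captured: group 1 = '8'.

(0, 5)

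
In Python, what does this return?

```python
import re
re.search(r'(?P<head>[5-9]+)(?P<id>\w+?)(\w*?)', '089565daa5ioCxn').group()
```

'89565d'

The pattern matches one or more of a character in [5-9] (captured as 'head'); then one or more of a word character (lazy) (captured as 'id'); then zero or more of a word character (lazy) (captured).
With the lazy modifier that quantifier settles for the fewest repetitions that let the rest of the pattern succeed (the atoms after it are unaffected and can still be greedy).
`re.search` tries every starting position until one works.
The match spans [1:7] → '89565d'.
Captured: group 1 = '89565', group 2 = 'd', group 3 = ''.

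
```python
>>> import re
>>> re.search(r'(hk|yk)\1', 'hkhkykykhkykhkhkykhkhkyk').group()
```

'hkhk'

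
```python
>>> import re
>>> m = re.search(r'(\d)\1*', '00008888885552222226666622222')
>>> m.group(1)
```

'0'

`\1` is not a pattern — it's the concrete string captured by group 1, re-applied verbatim.
Unlike `match`, `search` isn't anchored — it looks for the pattern anywhere in the string.
The match spans [0:4] → '0000'.
Captured: group 1 = '0'.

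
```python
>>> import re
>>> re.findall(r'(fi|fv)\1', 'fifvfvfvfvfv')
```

['fv', 'fv']

After group 1 captures some text, `\1` only succeeds where that same text appears again.
Walking the string: at [2:6] match 'fvfv', group 1 = 'fv'; at [6:10] match 'fvfv', group 1 = 'fv'.
One capturing group, so `findall` returns just the captured substring from each match — 2 in all.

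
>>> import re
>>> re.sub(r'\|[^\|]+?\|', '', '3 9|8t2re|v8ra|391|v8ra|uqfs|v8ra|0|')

Each match is replaced by ''.

'3 9v8rav8rav8ra'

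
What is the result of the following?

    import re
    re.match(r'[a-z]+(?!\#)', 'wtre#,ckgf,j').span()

`re.match` only tries the pattern at the start of the string.
The match spans [0:3] → 'wtr'.

(0, 3)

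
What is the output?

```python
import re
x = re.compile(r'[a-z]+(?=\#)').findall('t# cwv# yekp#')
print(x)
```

['t', 'cwv', 'yekp']

The `(?=…)`/`(?<=…)` assertion just peeks at neighbouring text; it doesn't advance the match position.
Since nothing is captured, `findall` lists the 3 matched substrings directly.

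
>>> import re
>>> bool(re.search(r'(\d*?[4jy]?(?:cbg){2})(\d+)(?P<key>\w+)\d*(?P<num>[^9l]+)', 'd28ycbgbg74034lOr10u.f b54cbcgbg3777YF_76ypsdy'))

Pattern: zero or more of a digit (lazy), then optionally one of [4jy], then the literal 'cbg' repeated 2 times (captured); then one or more of a digit (captured); then one or more of a word character (captured as 'key'); then zero or more of a digit; then one or more of any character except [9l] (captured as 'num').
`re.search` scans for the first position where the pattern succeeds.
Here the pattern never matches, so the call returns None, and `bool(None)` is False.

False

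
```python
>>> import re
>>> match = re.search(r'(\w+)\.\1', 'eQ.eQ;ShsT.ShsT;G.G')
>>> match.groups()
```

('eQ',)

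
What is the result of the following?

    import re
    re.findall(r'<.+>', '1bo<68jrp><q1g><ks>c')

['<68jrp><q1g><ks>']

Since nothing is captured, `findall` lists the 1 matched substring directly.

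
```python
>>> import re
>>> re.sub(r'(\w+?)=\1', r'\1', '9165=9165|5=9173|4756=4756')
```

'9165|5=9173|4756'

After group 1 captures some text, `\1` only succeeds where that same text appears again.
Matches: at [0:9] → '9165=9165'; at [17:26] → '4756=4756'.
`\1` in the replacement pulls in group 1's text for each match.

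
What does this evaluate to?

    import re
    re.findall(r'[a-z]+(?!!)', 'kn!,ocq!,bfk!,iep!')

['k', 'oc', 'bf', 'ie']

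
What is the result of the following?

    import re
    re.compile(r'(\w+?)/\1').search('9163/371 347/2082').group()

After group 1 captures some text, `\1` only succeeds where that same text appears again.
The match spans [3:6] → '3/3'.

'3/3'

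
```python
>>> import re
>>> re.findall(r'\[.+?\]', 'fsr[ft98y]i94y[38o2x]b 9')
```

['[ft98y]', '[38o2x]']

A `+?`/`*?`/`{m,n}?` starts at its minimum and grows only as far as needed for what follows to match.
Matches: at [3:10] → '[ft98y]'; at [14:21] → '[38o2x]'.
`findall` yields the raw match text (2 of them) because the pattern has no groups.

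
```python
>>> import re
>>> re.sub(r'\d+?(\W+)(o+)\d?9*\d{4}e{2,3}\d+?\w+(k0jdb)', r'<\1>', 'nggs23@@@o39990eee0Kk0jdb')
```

This matches one or more of a digit (lazy); then one or more of a non-word character (captured); then one or more of a literal 'o' (captured); then optionally a digit, then zero or more of the literal '9', then exactly 4 of a digit; then 2 to 3 of a literal 'e', then one or more of a digit (lazy), then one or more of a word character; then the literal 'k0', then the literal 'jdb' (captured).
Matches: at [4:25] → '23@@@o39990eee0Kk0jdb'.
`\1` in the replacement pulls in group 1's text for each match.

'nggs<@@@>'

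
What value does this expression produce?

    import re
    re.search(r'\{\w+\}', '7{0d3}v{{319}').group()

The match spans [1:6] → '{0d3}'.

'{0d3}'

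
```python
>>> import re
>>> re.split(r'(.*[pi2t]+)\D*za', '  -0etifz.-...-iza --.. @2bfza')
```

Pattern: zero or more of any character, then one or more of one of [pi2t] (captured); then zero or more of a non-digit, then the literal 'za'.
The group in the pattern means `split` returns the separators' captures alongside the pieces.

['', '  -0etifz.-...-iza --.. @2', '']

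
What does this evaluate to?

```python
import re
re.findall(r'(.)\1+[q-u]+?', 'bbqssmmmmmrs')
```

['b', 'm']

A backreference is literal: `\1` must see the identical characters the first group matched.
Scanning left to right: at [0:3] match 'bbq', group 1 = 'b'; at [5:11] match 'mmmmmr', group 1 = 'm'.
`findall` collects group 1 from each match (2 total).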